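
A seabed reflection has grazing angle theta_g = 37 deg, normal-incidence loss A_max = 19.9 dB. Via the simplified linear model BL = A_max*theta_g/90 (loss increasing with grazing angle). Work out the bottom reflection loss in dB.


BL = A_max * theta_g / 90 = 19.9 * 37 / 90 = 8.18

8.18 dB


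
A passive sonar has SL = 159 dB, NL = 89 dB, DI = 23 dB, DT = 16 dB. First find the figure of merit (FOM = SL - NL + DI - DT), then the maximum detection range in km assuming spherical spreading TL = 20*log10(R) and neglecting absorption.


Step 1: FOM = SL - NL + DI - DT = 159 - 89 + 23 - 16 = 77 dB
Step 2: at max range FOM = TL = 20*log10(R), so R = 10^(77/20) = 7079.46 m = 7.08 km

7.08 km


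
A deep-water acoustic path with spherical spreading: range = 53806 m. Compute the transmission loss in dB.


TL = 20*log10(53806) = 94.62

94.62 dB


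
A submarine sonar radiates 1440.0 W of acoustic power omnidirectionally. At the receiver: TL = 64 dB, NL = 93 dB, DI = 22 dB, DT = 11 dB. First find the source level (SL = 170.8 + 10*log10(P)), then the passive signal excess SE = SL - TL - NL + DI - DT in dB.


Step 1: SL = 170.8 + 10*log10(1440.0) = 202.38 dB
Step 2: SE = SL - TL - NL + DI - DT = 202.38 - 64 - 93 + 22 - 11 = 56.38

56.38 dB


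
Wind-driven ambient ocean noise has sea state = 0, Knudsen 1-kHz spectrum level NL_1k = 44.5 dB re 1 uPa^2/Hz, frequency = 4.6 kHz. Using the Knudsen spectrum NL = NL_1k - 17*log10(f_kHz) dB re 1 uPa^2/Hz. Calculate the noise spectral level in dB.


NL = NL_1k - 17*log10(f_kHz) = 44.5 - 17*log10(4.6) = 44.5 - (11.27) = 33.23

33.23 dB


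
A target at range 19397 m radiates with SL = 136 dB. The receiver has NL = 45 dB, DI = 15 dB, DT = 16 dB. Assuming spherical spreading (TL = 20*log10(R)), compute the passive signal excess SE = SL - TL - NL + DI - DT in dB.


Step 1: TL = 20*log10(19397) = 85.75 dB
Step 2: SE = 136 - 85.75 - 45 + 15 - 16 = 4.25

4.25 dB


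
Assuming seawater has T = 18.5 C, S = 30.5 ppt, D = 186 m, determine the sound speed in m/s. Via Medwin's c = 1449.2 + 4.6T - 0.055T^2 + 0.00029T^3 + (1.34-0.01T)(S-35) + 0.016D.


c = 1449.2 + 4.6*18.5 - 0.055*18.5^2 + 0.00029*18.5^3 + (1.34 - 0.01*18.5)*(30.5 - 35) + 0.016*186 = 1515.09

1515.09 m/s


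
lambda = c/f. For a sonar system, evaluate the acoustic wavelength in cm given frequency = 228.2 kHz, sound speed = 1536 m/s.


0.67 cm


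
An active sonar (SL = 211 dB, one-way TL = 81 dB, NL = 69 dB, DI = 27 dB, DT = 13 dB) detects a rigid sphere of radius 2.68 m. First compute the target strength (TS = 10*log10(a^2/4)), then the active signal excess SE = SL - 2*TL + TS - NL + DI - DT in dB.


Step 1: TS = 10*log10(2.68^2/4) = 2.54 dB
Step 2: SE = SL - 2*TL + TS - NL + DI - DT = 211 - 2*81 + (2.54) - 69 + 27 - 13 = -3.46

-3.46 dB


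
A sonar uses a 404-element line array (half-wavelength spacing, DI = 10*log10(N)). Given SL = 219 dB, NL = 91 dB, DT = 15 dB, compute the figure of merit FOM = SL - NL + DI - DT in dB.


Step 1: DI = 10*log10(404) = 26.06 dB
Step 2: FOM = SL - NL + DI - DT = 219 - 91 + 26.06 - 15 = 139.06

139.06 dB


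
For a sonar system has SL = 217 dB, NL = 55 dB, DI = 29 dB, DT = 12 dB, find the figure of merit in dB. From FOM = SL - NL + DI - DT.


FOM = SL - NL + DI - DT = 217 - 55 + 29 - 12 = 179

179 dB


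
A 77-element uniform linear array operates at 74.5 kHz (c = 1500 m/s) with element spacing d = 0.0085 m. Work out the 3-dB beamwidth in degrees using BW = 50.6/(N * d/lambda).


Step 1: lambda = 1500/74500 = 0.02013 m
Step 2: d/lambda = 0.0085/0.02013 = 0.4223
Step 3: BW = 50.6/(N * d/lambda) = 50.6/(77 * 0.4223) = 1.56

1.56 deg


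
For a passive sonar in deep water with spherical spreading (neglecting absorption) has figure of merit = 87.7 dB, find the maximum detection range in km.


At max range FOM = TL, so 20*log10(R) = 87.7
R = 10^(87.7/20) = 24266.1 m = 24.27 km

24.27 km


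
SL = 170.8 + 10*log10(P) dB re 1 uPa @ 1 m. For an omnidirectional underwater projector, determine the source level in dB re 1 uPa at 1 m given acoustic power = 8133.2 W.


209.9 dB


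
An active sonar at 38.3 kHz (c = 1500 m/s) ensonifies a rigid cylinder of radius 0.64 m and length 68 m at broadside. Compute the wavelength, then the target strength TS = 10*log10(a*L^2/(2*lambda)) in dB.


Step 1: lambda = c/f = 1500/38300 = 0.03916 m
Step 2: TS = 10*log10(a*L^2/(2*lambda)) = 10*log10(0.64*68^2/(2*0.03916)) = 45.77

45.77 dB


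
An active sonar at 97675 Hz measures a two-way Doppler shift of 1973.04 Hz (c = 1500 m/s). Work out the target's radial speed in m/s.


15.15 m/s


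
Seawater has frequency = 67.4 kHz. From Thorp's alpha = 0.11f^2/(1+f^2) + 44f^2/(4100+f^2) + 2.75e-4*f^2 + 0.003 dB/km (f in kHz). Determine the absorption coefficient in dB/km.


f^2 = 4542.76
alpha = 0.11*4542.76/(1+4542.76) + 44*4542.76/(4100+4542.76) + 2.75e-4*4542.76 + 0.003 = 24.489

24.489 dB/km


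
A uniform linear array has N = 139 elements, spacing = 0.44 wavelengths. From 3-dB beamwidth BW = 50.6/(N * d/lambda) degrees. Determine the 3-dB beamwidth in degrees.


0.83 deg


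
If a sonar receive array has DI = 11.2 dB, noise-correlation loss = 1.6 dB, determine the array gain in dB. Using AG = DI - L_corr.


AG = DI - L_corr = 11.2 - 1.6 = 9.6

9.6 dB


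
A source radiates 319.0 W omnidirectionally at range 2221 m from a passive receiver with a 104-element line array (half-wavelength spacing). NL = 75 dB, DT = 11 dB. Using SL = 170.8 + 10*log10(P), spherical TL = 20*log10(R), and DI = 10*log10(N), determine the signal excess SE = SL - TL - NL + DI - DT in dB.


63.08 dB


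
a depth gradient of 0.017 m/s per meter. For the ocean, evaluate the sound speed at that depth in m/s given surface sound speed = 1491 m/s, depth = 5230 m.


1579.91 m/s


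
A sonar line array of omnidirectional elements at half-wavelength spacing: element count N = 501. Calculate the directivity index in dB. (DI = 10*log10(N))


DI = 10*log10(501) = 27.0

27.0 dB


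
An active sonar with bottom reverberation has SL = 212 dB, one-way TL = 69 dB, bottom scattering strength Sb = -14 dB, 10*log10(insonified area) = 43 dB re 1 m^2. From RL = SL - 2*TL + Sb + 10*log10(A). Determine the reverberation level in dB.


RL = SL - 2*TL + Sb + 10*log10(A) = 212 - 2*69 + (-14) + 43 = 103

103 dB


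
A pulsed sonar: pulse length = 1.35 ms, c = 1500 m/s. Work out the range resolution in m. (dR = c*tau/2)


dR = c*tau/2 = 1500 * 1.35e-3 / 2 = 1.0125

1.0125 m


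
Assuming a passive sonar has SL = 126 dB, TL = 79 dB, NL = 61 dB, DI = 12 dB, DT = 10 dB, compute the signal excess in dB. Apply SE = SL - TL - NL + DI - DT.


-12 dB


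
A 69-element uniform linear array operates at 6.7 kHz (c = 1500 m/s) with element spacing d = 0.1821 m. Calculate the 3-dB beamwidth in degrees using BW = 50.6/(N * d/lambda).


Step 1: lambda = 1500/6700 = 0.22388 m
Step 2: d/lambda = 0.1821/0.22388 = 0.8134
Step 3: BW = 50.6/(N * d/lambda) = 50.6/(69 * 0.8134) = 0.9

0.9 deg


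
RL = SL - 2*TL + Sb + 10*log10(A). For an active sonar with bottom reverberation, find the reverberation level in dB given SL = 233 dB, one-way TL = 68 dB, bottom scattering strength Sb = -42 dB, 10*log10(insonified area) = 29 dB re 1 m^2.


RL = SL - 2*TL + Sb + 10*log10(A) = 233 - 2*68 + (-42) + 29 = 84

84 dB


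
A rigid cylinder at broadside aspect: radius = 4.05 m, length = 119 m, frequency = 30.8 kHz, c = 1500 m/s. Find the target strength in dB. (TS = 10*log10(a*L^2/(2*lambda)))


lambda = 1500/30800 = 0.0487 m
TS = 10*log10(4.05*119^2/(2*0.0487)) = 57.7

57.7 dB


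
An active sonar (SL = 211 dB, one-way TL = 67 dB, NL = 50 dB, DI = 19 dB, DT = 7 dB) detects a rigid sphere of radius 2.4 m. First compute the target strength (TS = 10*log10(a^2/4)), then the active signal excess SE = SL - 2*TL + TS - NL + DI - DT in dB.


Step 1: TS = 10*log10(2.4^2/4) = 1.58 dB
Step 2: SE = SL - 2*TL + TS - NL + DI - DT = 211 - 2*67 + (1.58) - 50 + 19 - 7 = 40.58

40.58 dB


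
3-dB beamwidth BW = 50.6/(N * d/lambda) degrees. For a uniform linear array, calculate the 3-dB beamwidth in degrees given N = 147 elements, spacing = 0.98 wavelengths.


0.35 deg


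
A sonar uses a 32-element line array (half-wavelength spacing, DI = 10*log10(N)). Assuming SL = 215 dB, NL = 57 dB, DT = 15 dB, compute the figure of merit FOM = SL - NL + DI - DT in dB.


158.05 dB


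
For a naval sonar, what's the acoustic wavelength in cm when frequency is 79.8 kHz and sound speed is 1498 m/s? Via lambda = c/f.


1.88 cm


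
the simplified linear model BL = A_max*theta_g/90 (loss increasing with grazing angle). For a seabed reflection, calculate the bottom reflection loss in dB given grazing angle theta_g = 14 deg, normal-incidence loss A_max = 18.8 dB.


BL = A_max * theta_g / 90 = 18.8 * 14 / 90 = 2.92

2.92 dB


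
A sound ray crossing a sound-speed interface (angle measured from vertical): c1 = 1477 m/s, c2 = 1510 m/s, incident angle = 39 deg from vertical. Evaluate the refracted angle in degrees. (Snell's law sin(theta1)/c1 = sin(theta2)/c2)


sin(theta2) = (c2/c1)*sin(theta1) = (1510/1477)*sin(39 deg) = 0.64338
theta2 = arcsin(0.64338) = 40.04

40.04 deg


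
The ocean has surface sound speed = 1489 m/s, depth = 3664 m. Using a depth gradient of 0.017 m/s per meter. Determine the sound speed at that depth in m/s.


c = 1489 + 0.017 * 3664 = 1551.288

1551.288 m/s


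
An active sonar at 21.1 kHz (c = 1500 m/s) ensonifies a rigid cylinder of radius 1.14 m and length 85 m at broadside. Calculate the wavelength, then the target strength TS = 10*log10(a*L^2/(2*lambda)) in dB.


Step 1: lambda = c/f = 1500/21100 = 0.07109 m
Step 2: TS = 10*log10(a*L^2/(2*lambda)) = 10*log10(1.14*85^2/(2*0.07109)) = 47.63

47.63 dB


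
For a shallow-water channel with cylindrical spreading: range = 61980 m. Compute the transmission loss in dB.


47.92 dB


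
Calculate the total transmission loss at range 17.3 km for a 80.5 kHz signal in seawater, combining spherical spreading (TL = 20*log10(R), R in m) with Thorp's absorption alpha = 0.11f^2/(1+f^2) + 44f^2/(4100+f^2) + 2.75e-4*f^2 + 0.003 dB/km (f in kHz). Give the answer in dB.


Step 1 (Thorp): alpha = 0.11*6480.25/(1+6480.25) + 44*6480.25/(4100+6480.25) + 2.75e-4*6480.25 + 0.003 = 28.8444 dB/km
Step 2: TL_spread = 20*log10(17300) = 84.76 dB
Step 3: TL_abs = alpha*R = 28.8444 * 17.3 = 499.01 dB
Step 4: TL_total = 84.76 + 499.01 = 583.77

583.77 dB


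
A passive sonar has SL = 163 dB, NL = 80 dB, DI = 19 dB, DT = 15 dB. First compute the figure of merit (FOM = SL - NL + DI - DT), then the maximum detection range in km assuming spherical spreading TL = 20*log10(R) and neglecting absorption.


Step 1: FOM = SL - NL + DI - DT = 163 - 80 + 19 - 15 = 87 dB
Step 2: at max range FOM = TL = 20*log10(R), so R = 10^(87/20) = 22387.21 m = 22.39 km

22.39 km


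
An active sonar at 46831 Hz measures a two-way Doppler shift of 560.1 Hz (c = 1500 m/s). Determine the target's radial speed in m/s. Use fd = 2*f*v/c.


8.97 m/s


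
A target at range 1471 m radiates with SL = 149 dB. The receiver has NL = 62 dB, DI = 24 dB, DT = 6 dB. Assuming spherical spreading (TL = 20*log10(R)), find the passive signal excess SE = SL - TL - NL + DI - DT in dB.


Step 1: TL = 20*log10(1471) = 63.35 dB
Step 2: SE = 149 - 63.35 - 62 + 24 - 6 = 41.65

41.65 dB


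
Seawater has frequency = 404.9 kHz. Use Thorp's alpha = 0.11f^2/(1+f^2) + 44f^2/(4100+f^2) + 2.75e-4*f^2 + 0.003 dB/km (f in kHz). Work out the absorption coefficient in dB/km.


88.124 dB/km


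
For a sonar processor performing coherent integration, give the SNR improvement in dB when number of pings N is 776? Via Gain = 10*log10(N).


28.9 dB


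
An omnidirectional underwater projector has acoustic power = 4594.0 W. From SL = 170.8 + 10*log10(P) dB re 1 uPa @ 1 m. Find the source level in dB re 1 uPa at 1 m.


SL = 170.8 + 10*log10(4594.0) = 170.8 + 36.62 = 207.42

207.42 dB


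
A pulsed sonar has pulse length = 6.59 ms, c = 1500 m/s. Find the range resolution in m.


dR = c*tau/2 = 1500 * 6.59e-3 / 2 = 4.9425

4.9425 m


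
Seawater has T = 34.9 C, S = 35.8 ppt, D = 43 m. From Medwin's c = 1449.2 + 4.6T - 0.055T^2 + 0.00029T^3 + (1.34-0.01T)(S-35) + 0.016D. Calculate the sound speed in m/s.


c = 1449.2 + 4.6*34.9 - 0.055*34.9^2 + 0.00029*34.9^3 + (1.34 - 0.01*34.9)*(35.8 - 35) + 0.016*43 = 1556.56

1556.56 m/s


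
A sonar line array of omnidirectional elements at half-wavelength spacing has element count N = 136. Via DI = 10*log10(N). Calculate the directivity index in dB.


DI = 10*log10(136) = 21.34

21.34 dB


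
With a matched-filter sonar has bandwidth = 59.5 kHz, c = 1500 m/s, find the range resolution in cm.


dR = c/(2*BW) = 1500 / (2 * 59.5e3) = 0.0126 m = 1.26 cm

1.26 cm


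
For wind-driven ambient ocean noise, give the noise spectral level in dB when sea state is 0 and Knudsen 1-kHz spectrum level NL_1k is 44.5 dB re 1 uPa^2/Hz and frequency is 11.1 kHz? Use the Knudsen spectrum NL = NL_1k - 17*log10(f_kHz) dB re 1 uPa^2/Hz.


NL = NL_1k - 17*log10(f_kHz) = 44.5 - 17*log10(11.1) = 44.5 - (17.77) = 26.73

26.73 dB


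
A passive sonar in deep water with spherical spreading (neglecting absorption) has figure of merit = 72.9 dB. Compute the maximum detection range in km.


4.42 km


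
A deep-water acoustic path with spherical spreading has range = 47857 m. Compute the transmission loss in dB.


93.6 dB


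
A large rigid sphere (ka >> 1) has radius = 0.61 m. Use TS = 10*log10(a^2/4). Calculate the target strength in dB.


-10.31 dB


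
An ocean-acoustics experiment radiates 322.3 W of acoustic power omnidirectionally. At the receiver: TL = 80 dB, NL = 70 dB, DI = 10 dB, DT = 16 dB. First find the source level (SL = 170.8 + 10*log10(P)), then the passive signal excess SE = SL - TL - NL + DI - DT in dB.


Step 1: SL = 170.8 + 10*log10(322.3) = 195.88 dB
Step 2: SE = SL - TL - NL + DI - DT = 195.88 - 80 - 70 + 10 - 16 = 39.88

39.88 dB


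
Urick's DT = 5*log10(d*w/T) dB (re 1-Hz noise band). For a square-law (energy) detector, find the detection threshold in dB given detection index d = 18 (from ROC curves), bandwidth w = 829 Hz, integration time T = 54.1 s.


DT = 5*log10(d*w/T) = 5*log10(18 * 829 / 54.1) = 5*log10(275.82) = 12.2

12.2 dB


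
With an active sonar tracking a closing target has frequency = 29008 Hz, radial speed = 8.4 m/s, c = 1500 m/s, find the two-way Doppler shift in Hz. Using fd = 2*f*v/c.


fd = 2*f*v/c = 2 * 29008 * 8.4 / 1500 = 324.89

324.89 Hz


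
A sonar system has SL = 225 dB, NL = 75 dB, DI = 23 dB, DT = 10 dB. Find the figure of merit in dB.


FOM = SL - NL + DI - DT = 225 - 75 + 23 - 10 = 163

163 dB


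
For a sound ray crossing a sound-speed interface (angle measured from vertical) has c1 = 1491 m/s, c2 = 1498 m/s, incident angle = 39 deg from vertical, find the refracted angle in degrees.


39.22 deg


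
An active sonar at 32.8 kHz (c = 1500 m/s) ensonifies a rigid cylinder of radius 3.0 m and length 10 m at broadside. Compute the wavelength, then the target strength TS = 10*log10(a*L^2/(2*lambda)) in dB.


Step 1: lambda = c/f = 1500/32800 = 0.04573 m
Step 2: TS = 10*log10(a*L^2/(2*lambda)) = 10*log10(3.0*10^2/(2*0.04573)) = 35.16

35.16 dB


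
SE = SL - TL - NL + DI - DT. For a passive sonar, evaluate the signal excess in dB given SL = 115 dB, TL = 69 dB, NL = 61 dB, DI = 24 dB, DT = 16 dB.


SE = SL - TL - NL + DI - DT = 115 - 69 - 61 + 24 - 16 = -7

-7 dB


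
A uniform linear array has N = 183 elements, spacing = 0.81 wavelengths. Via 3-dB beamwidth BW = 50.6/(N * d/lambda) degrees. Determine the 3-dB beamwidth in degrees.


0.34 deg


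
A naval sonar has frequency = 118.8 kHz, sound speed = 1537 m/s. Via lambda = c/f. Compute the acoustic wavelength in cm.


lambda = c/f = 1537 / 118800 = 0.0129 m = 1.29 cm

1.29 cm


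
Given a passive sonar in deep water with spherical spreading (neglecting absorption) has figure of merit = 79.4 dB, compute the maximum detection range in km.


At max range FOM = TL, so 20*log10(R) = 79.4
R = 10^(79.4/20) = 9332.54 m = 9.33 km

9.33 km


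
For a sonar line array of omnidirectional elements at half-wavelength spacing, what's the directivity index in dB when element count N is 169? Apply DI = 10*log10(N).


DI = 10*log10(169) = 22.28

22.28 dB


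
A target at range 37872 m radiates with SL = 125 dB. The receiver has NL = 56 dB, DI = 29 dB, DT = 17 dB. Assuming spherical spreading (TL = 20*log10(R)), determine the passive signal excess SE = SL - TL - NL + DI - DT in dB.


-10.57 dB


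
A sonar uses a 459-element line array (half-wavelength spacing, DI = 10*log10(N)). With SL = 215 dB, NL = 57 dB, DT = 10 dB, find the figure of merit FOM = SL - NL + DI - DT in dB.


Step 1: DI = 10*log10(459) = 26.62 dB
Step 2: FOM = SL - NL + DI - DT = 215 - 57 + 26.62 - 10 = 174.62

174.62 dB


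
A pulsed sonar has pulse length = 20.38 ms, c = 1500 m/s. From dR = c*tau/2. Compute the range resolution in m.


dR = c*tau/2 = 1500 * 20.38e-3 / 2 = 15.285

15.285 m


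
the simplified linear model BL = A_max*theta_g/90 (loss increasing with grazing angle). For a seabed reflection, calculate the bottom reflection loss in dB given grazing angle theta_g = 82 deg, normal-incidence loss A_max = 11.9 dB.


10.84 dB


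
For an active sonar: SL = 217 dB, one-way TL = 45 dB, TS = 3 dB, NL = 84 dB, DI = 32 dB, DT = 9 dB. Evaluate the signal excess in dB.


SE = SL - 2*TL + TS - NL + DI - DT = 217 - 2*45 + (3) - 84 + 32 - 9 = 69

69 dB


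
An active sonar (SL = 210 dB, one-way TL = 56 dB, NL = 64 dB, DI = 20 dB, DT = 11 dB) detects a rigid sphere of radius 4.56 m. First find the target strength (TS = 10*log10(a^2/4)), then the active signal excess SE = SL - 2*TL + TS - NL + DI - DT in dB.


Step 1: TS = 10*log10(4.56^2/4) = 7.16 dB
Step 2: SE = SL - 2*TL + TS - NL + DI - DT = 210 - 2*56 + (7.16) - 64 + 20 - 11 = 50.16

50.16 dB


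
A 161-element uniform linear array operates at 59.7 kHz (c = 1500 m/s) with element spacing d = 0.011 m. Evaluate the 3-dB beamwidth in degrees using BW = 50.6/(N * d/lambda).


0.72 deg


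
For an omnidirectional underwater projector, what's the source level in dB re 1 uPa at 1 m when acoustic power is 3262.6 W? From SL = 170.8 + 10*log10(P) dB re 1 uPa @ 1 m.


205.94 dB


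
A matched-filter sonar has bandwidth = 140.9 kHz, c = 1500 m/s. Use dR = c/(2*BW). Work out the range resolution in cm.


0.53 cm


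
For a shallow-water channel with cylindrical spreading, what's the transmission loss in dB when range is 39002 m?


TL = 10*log10(39002) = 45.91

45.91 dB


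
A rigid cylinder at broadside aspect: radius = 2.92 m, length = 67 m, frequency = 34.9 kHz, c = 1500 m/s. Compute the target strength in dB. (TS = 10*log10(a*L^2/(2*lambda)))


lambda = 1500/34900 = 0.04298 m
TS = 10*log10(2.92*67^2/(2*0.04298)) = 51.83

51.83 dB


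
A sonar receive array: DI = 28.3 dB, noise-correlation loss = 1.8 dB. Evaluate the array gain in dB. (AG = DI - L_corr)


AG = DI - L_corr = 28.3 - 1.8 = 26.5

26.5 dB


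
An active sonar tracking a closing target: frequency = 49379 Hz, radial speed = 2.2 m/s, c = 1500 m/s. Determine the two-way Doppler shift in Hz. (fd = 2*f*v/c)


fd = 2*f*v/c = 2 * 49379 * 2.2 / 1500 = 144.85

144.85 Hz


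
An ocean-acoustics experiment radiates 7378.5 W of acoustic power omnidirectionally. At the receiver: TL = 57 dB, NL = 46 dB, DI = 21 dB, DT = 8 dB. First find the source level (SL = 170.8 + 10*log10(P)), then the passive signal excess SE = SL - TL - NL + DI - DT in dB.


Step 1: SL = 170.8 + 10*log10(7378.5) = 209.48 dB
Step 2: SE = SL - TL - NL + DI - DT = 209.48 - 57 - 46 + 21 - 8 = 119.48

119.48 dB


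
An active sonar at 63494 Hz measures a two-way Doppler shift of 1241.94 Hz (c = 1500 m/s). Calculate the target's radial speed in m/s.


From fd = 2*f*v/c, v = c*fd/(2*f) = 1500 * 1241.94 / (2*63494) = 14.67

14.67 m/s


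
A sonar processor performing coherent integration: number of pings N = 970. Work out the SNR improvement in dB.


Gain = 10*log10(970) = 29.87

29.87 dB


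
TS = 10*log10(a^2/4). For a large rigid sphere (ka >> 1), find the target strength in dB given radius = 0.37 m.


TS = 10*log10(0.37^2 / 4) = 10*log10(0.034225) = -14.66

-14.66 dB


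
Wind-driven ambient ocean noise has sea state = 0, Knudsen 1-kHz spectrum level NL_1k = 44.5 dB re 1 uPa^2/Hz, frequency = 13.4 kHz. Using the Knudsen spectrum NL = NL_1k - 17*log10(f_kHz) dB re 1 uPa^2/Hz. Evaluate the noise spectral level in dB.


NL = NL_1k - 17*log10(f_kHz) = 44.5 - 17*log10(13.4) = 44.5 - (19.16) = 25.34

25.34 dB


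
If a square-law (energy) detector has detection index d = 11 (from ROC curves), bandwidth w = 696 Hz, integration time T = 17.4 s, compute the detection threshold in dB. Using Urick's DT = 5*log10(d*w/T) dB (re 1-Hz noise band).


13.22 dB


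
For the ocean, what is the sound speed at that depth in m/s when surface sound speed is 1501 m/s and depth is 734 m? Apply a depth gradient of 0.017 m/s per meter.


c = 1501 + 0.017 * 734 = 1513.478

1513.478 m/s


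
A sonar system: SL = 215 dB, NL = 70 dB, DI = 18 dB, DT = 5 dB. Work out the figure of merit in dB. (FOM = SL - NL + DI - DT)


FOM = SL - NL + DI - DT = 215 - 70 + 18 - 5 = 158

158 dB


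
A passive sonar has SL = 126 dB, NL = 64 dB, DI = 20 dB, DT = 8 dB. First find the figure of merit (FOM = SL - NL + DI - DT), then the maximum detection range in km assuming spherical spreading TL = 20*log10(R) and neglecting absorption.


Step 1: FOM = SL - NL + DI - DT = 126 - 64 + 20 - 8 = 74 dB
Step 2: at max range FOM = TL = 20*log10(R), so R = 10^(74/20) = 5011.87 m = 5.01 km

5.01 km


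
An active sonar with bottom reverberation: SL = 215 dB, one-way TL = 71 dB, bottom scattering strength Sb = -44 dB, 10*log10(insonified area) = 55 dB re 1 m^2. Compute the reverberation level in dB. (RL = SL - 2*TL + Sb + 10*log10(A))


RL = SL - 2*TL + Sb + 10*log10(A) = 215 - 2*71 + (-44) + 55 = 84

84 dB


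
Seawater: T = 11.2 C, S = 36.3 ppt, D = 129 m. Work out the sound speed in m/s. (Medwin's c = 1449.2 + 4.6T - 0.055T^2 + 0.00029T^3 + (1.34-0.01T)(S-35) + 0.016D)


1497.89 m/s


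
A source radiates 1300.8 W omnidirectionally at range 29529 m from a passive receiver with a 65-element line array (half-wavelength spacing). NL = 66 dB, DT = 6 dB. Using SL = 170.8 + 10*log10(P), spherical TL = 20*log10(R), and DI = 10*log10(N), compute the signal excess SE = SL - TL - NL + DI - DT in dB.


Step 1: SL = 170.8 + 10*log10(1300.8) = 201.94 dB
Step 2: TL = 20*log10(29529) = 89.4 dB
Step 3: DI = 10*log10(65) = 18.13 dB
Step 4: SE = SL - TL - NL + DI - DT = 201.94 - 89.4 - 66 + 18.13 - 6 = 58.67

58.67 dB


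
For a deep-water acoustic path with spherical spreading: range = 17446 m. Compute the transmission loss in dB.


TL = 20*log10(17446) = 84.83

84.83 dB


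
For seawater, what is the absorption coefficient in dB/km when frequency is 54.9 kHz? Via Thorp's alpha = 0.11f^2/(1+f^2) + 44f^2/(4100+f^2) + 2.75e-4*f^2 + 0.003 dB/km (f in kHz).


f^2 = 3014.01
alpha = 0.11*3014.01/(1+3014.01) + 44*3014.01/(4100+3014.01) + 2.75e-4*3014.01 + 0.003 = 19.583

19.583 dB/km


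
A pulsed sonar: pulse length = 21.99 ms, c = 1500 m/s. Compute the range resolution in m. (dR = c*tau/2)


dR = c*tau/2 = 1500 * 21.99e-3 / 2 = 16.4925

16.4925 m


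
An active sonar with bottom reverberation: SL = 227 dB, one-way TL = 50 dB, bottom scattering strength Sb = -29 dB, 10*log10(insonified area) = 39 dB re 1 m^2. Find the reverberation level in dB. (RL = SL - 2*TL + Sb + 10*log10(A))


137 dB


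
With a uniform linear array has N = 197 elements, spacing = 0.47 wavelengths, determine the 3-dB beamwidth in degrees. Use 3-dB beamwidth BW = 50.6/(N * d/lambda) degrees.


0.55 deg


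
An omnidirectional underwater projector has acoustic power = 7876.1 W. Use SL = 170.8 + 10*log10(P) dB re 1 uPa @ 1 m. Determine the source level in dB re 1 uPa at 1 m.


SL = 170.8 + 10*log10(7876.1) = 170.8 + 38.96 = 209.76

209.76 dB


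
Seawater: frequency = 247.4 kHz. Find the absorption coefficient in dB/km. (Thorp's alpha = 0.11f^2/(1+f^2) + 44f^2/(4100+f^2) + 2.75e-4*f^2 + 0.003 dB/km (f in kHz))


58.183 dB/km


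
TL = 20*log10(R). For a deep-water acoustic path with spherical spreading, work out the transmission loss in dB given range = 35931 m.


TL = 20*log10(35931) = 91.11

91.11 dB


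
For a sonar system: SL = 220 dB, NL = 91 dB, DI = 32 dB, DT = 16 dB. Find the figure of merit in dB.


FOM = SL - NL + DI - DT = 220 - 91 + 32 - 16 = 145

145 dB


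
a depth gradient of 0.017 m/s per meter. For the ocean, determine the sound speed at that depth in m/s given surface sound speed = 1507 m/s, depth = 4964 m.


c = 1507 + 0.017 * 4964 = 1591.388

1591.388 m/s


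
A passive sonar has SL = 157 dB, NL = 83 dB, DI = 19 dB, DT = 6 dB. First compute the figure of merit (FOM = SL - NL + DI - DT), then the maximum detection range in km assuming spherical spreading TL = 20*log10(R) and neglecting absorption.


Step 1: FOM = SL - NL + DI - DT = 157 - 83 + 19 - 6 = 87 dB
Step 2: at max range FOM = TL = 20*log10(R), so R = 10^(87/20) = 22387.21 m = 22.39 km

22.39 km


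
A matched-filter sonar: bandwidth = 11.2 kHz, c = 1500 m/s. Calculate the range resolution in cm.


dR = c/(2*BW) = 1500 / (2 * 11.2e3) = 0.067 m = 6.7 cm

6.7 cm


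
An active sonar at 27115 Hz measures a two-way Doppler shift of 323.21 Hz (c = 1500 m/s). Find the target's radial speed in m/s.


From fd = 2*f*v/c, v = c*fd/(2*f) = 1500 * 323.21 / (2*27115) = 8.94

8.94 m/s


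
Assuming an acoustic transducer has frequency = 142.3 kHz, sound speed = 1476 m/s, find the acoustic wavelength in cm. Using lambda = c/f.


1.04 cm


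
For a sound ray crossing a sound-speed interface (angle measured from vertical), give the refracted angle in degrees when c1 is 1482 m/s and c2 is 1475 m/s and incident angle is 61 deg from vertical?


sin(theta2) = (c2/c1)*sin(theta1) = (1475/1482)*sin(61 deg) = 0.87049
theta2 = arcsin(0.87049) = 60.52

60.52 deg


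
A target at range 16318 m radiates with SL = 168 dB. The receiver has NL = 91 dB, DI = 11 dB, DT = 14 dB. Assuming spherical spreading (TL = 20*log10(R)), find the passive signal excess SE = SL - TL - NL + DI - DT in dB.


Step 1: TL = 20*log10(16318) = 84.25 dB
Step 2: SE = 168 - 84.25 - 91 + 11 - 14 = -10.25

-10.25 dB


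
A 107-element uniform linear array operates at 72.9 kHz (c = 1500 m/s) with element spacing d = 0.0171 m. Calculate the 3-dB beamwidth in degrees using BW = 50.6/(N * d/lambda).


Step 1: lambda = 1500/72900 = 0.02058 m
Step 2: d/lambda = 0.0171/0.02058 = 0.8309
Step 3: BW = 50.6/(N * d/lambda) = 50.6/(107 * 0.8309) = 0.57

0.57 deg


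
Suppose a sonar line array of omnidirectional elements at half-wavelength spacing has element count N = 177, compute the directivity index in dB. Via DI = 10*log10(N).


22.48 dB


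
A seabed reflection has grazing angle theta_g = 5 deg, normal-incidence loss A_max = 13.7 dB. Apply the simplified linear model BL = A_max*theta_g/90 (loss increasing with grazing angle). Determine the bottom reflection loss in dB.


0.76 dB


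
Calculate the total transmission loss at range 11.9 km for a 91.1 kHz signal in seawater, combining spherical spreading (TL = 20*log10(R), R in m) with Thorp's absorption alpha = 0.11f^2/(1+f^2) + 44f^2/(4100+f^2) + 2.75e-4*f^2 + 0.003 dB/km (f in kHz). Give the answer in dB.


Step 1 (Thorp): alpha = 0.11*8299.21/(1+8299.21) + 44*8299.21/(4100+8299.21) + 2.75e-4*8299.21 + 0.003 = 31.846 dB/km
Step 2: TL_spread = 20*log10(11900) = 81.51 dB
Step 3: TL_abs = alpha*R = 31.846 * 11.9 = 378.97 dB
Step 4: TL_total = 81.51 + 378.97 = 460.48

460.48 dB


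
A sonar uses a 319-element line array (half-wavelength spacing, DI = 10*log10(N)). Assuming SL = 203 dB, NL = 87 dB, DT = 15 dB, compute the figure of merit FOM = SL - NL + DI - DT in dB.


126.04 dB


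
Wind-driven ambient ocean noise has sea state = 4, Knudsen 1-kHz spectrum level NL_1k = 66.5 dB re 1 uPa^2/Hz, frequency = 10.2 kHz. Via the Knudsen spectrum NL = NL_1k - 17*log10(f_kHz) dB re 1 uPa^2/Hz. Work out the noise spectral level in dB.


49.35 dB


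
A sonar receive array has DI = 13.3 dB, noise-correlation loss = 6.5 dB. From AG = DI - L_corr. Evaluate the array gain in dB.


AG = DI - L_corr = 13.3 - 6.5 = 6.8

6.8 dB


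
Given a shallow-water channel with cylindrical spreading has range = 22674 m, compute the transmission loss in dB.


TL = 10*log10(22674) = 43.56

43.56 dB


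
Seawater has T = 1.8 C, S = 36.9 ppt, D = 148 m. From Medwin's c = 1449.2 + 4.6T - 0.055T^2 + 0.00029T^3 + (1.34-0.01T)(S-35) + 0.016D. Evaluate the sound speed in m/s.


c = 1449.2 + 4.6*1.8 - 0.055*1.8^2 + 0.00029*1.8^3 + (1.34 - 0.01*1.8)*(36.9 - 35) + 0.016*148 = 1462.18

1462.18 m/s


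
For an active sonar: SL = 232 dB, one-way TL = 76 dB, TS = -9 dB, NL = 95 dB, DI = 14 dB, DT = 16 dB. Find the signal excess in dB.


SE = SL - 2*TL + TS - NL + DI - DT = 232 - 2*76 + (-9) - 95 + 14 - 16 = -26

-26 dB


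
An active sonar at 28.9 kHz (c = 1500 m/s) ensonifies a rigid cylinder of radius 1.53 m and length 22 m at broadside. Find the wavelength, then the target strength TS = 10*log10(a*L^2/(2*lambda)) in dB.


Step 1: lambda = c/f = 1500/28900 = 0.0519 m
Step 2: TS = 10*log10(a*L^2/(2*lambda)) = 10*log10(1.53*22^2/(2*0.0519)) = 38.53

38.53 dB


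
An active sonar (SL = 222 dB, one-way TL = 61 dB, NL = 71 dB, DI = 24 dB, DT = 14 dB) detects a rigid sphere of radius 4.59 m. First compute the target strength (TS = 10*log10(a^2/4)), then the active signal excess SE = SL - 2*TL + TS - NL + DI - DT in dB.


Step 1: TS = 10*log10(4.59^2/4) = 7.22 dB
Step 2: SE = SL - 2*TL + TS - NL + DI - DT = 222 - 2*61 + (7.22) - 71 + 24 - 14 = 46.22

46.22 dB


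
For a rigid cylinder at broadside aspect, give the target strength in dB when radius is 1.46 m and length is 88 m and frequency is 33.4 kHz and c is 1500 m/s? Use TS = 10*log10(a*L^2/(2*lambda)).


lambda = 1500/33400 = 0.04491 m
TS = 10*log10(1.46*88^2/(2*0.04491)) = 51.0

51.0 dB


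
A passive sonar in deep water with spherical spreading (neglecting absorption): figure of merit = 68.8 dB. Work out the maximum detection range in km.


At max range FOM = TL, so 20*log10(R) = 68.8
R = 10^(68.8/20) = 2754.23 m = 2.75 km

2.75 km


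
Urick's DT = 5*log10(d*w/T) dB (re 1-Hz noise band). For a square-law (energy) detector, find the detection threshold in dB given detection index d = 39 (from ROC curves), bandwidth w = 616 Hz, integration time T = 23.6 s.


15.04 dB


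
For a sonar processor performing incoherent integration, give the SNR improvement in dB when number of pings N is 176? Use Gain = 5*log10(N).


Gain = 5*log10(176) = 11.23

11.23 dB


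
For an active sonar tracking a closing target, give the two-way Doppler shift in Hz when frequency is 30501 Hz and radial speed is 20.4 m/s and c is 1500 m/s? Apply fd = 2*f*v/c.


829.63 Hz


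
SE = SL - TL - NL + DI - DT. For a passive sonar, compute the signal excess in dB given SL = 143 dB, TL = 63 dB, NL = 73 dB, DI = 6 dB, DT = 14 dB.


-1 dB


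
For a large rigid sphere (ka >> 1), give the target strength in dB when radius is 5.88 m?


9.37 dB


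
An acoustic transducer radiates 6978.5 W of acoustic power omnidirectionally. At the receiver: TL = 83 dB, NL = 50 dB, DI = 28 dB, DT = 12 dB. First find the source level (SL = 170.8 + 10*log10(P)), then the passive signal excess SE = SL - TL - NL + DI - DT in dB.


Step 1: SL = 170.8 + 10*log10(6978.5) = 209.24 dB
Step 2: SE = SL - TL - NL + DI - DT = 209.24 - 83 - 50 + 28 - 12 = 92.24

92.24 dB


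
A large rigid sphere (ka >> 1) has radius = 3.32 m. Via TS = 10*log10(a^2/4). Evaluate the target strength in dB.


TS = 10*log10(3.32^2 / 4) = 10*log10(2.7556) = 4.4

4.4 dB


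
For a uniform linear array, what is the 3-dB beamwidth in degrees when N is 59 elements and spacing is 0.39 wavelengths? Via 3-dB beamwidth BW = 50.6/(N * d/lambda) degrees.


2.2 deg


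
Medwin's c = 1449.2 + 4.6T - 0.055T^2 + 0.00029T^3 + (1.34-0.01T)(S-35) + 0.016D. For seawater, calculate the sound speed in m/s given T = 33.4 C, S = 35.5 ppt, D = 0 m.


c = 1449.2 + 4.6*33.4 - 0.055*33.4^2 + 0.00029*33.4^3 + (1.34 - 0.01*33.4)*(35.5 - 35) + 0.016*0 = 1552.79

1552.79 m/s


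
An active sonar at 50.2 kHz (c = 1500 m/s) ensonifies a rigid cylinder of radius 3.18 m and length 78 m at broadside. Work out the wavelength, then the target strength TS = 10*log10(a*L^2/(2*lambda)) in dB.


Step 1: lambda = c/f = 1500/50200 = 0.02988 m
Step 2: TS = 10*log10(a*L^2/(2*lambda)) = 10*log10(3.18*78^2/(2*0.02988)) = 55.1

55.1 dB


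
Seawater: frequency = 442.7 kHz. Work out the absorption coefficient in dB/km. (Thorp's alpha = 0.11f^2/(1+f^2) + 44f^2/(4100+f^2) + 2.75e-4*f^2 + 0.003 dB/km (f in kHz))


f^2 = 195983.29
alpha = 0.11*195983.29/(1+195983.29) + 44*195983.29/(4100+195983.29) + 2.75e-4*195983.29 + 0.003 = 97.107

97.107 dB/km


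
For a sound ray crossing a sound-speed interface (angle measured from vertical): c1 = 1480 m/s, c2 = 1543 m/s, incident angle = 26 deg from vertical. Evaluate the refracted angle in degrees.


27.2 deg


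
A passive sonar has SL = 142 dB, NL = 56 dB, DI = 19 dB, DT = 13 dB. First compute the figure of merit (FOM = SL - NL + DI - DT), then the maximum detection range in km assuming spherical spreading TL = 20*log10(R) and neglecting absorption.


Step 1: FOM = SL - NL + DI - DT = 142 - 56 + 19 - 13 = 92 dB
Step 2: at max range FOM = TL = 20*log10(R), so R = 10^(92/20) = 39810.72 m = 39.81 km

39.81 km


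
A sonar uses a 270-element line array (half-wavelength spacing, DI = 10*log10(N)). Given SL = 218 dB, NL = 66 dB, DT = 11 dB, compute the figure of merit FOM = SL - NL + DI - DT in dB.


Step 1: DI = 10*log10(270) = 24.31 dB
Step 2: FOM = SL - NL + DI - DT = 218 - 66 + 24.31 - 11 = 165.31

165.31 dB


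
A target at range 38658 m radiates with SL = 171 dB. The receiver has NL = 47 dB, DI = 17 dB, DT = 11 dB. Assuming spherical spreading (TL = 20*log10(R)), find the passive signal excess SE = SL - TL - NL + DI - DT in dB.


38.26 dB


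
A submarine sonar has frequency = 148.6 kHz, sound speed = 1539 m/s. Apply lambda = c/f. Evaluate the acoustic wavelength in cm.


lambda = c/f = 1539 / 148600 = 0.0104 m = 1.04 cm

1.04 cm


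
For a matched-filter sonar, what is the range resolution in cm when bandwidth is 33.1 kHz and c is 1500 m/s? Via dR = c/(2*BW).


dR = c/(2*BW) = 1500 / (2 * 33.1e3) = 0.0227 m = 2.27 cm

2.27 cm


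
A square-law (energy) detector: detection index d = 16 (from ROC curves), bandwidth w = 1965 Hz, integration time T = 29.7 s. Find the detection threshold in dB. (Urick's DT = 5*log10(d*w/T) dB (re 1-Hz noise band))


DT = 5*log10(d*w/T) = 5*log10(16 * 1965 / 29.7) = 5*log10(1058.59) = 15.12

15.12 dB


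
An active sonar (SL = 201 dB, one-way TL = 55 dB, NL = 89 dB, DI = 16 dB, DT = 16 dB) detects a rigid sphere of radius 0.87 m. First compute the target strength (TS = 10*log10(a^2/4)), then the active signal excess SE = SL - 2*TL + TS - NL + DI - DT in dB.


Step 1: TS = 10*log10(0.87^2/4) = -7.23 dB
Step 2: SE = SL - 2*TL + TS - NL + DI - DT = 201 - 2*55 + (-7.23) - 89 + 16 - 16 = -5.23

-5.23 dB


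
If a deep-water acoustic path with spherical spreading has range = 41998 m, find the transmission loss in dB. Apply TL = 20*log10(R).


92.46 dB


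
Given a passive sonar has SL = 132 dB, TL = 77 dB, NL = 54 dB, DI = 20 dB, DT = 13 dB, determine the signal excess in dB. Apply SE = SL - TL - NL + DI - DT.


SE = SL - TL - NL + DI - DT = 132 - 77 - 54 + 20 - 13 = 8

8 dB


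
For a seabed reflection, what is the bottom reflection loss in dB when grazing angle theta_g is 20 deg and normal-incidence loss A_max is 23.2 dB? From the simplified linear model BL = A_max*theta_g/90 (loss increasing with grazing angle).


BL = A_max * theta_g / 90 = 23.2 * 20 / 90 = 5.16

5.16 dB


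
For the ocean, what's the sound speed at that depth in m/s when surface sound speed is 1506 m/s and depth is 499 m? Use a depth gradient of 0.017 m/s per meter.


1514.483 m/s


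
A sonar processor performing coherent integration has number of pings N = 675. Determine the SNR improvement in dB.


Gain = 10*log10(675) = 28.29

28.29 dB


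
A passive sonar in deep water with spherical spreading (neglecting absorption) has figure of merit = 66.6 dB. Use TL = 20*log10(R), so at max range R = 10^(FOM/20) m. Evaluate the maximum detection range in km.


2.14 km


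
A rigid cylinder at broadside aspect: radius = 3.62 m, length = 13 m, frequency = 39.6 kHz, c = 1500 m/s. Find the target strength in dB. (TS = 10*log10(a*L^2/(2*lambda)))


lambda = 1500/39600 = 0.03788 m
TS = 10*log10(3.62*13^2/(2*0.03788)) = 39.07

39.07 dB


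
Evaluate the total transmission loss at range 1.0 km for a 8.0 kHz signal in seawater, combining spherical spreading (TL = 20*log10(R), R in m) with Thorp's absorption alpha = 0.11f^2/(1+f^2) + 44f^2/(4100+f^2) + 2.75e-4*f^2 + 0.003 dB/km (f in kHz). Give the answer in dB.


60.81 dB


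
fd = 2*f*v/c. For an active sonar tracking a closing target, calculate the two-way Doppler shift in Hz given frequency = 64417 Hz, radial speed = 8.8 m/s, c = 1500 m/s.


fd = 2*f*v/c = 2 * 64417 * 8.8 / 1500 = 755.83

755.83 Hz


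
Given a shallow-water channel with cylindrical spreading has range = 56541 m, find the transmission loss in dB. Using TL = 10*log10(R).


TL = 10*log10(56541) = 47.52

47.52 dB


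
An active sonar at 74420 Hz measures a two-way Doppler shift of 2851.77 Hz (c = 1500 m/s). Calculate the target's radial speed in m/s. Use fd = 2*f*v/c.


28.74 m/s


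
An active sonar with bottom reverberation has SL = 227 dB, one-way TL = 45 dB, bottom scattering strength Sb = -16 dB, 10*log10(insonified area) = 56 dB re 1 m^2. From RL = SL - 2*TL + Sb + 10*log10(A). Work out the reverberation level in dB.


RL = SL - 2*TL + Sb + 10*log10(A) = 227 - 2*45 + (-16) + 56 = 177

177 dB


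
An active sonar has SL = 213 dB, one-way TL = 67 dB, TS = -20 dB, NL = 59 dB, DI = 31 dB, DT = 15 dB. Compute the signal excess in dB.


16 dB


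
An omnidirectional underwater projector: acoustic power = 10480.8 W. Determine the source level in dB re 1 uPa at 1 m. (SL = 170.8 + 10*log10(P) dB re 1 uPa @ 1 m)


SL = 170.8 + 10*log10(10480.8) = 170.8 + 40.2 = 211.0

211.0 dB


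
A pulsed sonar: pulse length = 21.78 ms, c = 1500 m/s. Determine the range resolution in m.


dR = c*tau/2 = 1500 * 21.78e-3 / 2 = 16.335

16.335 m


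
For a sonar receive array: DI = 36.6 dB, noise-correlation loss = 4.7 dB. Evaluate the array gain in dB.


31.9 dB


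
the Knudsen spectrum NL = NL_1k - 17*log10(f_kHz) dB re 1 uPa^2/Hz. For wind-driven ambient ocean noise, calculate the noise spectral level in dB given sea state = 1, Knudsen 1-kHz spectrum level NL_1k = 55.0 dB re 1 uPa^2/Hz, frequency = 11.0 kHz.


37.3 dB


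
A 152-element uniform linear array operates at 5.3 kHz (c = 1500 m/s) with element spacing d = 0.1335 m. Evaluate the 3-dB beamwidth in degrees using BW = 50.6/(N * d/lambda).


Step 1: lambda = 1500/5300 = 0.28302 m
Step 2: d/lambda = 0.1335/0.28302 = 0.4717
Step 3: BW = 50.6/(N * d/lambda) = 50.6/(152 * 0.4717) = 0.71

0.71 deg
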